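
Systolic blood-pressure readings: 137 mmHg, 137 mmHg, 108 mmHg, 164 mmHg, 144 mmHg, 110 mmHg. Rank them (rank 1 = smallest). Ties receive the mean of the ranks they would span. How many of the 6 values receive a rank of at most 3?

2

Sorted (ascending): 108, 110, 137, 137, 144, 164
The 2 values of 137 occupy positions 3–4 → average rank (3+4)/2 = 3.5.
Ranks ≤ 3: {1, 2} → 2 values.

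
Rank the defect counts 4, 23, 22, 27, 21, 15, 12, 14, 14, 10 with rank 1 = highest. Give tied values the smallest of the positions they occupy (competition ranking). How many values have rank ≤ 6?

7

Sorted (descending): 27, 23, 22, 21, 15, 14, 14, 12, 10, 4
The 2 values of 14 occupy positions 6–7 → each gets rank 6.
Ranks ≤ 6: {1, 2, 3, 4, 5, 6, 6} → 7 values.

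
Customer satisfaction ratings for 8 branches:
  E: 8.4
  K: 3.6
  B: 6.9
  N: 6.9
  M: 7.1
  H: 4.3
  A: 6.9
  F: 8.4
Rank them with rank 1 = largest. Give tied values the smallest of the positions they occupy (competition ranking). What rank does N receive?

Sorted (descending): 8.4, 8.4, 7.1, 6.9, 6.9, 6.9, 4.3, 3.6
The 2 values of 8.4 occupy positions 1–2 → each gets rank 1.
The 3 values of 6.9 occupy positions 4–6 → each gets rank 4.
N has value 6.9 → rank 4.

4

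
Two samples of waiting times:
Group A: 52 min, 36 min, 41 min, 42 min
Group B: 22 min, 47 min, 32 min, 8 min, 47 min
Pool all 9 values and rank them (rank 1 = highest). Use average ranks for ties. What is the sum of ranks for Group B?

Sorted (descending): 52, 47, 47, 42, 41, 36, 32, 22, 8
The 2 values of 47 occupy positions 2–3 → average rank (2+3)/2 = 2.5.
Group B values → pooled ranks: 22→8, 47→2.5, 32→7, 8→9, 47→2.5
Rank sum = 8 + 2.5 + 7 + 9 + 2.5 = 29

29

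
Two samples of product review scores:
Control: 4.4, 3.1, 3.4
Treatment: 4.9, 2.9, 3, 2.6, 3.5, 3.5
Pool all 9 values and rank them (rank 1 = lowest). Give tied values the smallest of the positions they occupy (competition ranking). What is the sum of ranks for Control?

17

Sorted (ascending): 2.6, 2.9, 3, 3.1, 3.4, 3.5, 3.5, 4.4, 4.9
The 2 values of 3.5 occupy positions 6–7 → each gets rank 6.
Control values → pooled ranks: 4.4→8, 3.1→4, 3.4→5
Rank sum = 8 + 4 + 5 = 17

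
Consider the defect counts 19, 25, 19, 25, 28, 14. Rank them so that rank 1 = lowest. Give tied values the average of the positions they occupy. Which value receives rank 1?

14

Sorted (ascending): 14, 19, 19, 25, 25, 28
The 2 values of 19 occupy positions 2–3 → average rank (2+3)/2 = 2.5.
The 2 values of 25 occupy positions 4–5 → average rank (4+5)/2 = 4.5.
Rank 1 → value 14.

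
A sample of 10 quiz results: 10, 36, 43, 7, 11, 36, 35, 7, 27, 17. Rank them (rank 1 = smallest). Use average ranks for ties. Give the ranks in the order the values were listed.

3, 8.5, 10, 1.5, 4, 8.5, 7, 1.5, 6, 5

Sorted (ascending): 7, 7, 10, 11, 17, 27, 35, 36, 36, 43
The 2 values of 7 occupy positions 1–2 → average rank (1+2)/2 = 1.5.
The 2 values of 36 occupy positions 8–9 → average rank (8+9)/2 = 8.5.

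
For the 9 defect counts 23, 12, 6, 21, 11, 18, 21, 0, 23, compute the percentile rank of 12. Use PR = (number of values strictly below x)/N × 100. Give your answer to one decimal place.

33.3

N = 9.
Strictly below 12: 3. Equal to 12: 1.
PR = 3/9 × 100 = 33.3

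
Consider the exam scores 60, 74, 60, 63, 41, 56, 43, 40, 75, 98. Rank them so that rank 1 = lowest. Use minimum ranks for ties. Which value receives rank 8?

Sorted (ascending): 40, 41, 43, 56, 60, 60, 63, 74, 75, 98
The 2 values of 60 occupy positions 5–6 → each gets rank 5.
Rank 8 → value 74.

74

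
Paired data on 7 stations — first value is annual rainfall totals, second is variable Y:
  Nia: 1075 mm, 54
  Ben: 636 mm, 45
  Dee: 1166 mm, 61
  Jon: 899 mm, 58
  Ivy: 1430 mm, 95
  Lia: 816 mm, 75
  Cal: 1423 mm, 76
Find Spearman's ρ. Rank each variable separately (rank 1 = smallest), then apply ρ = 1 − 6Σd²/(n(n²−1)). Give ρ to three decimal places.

Ranks of variable 1: 4, 1, 5, 3, 7, 2, 6
Ranks of variable 2: 2, 1, 4, 3, 7, 5, 6
d = r₁ − r₂: 2, 0, 1, 0, 0, -3, 0
d²: 4, 0, 1, 0, 0, 9, 0; Σd² = 14
ρ = 1 − 6·14/(7·48) = 1 − 84/336 = 0.750

0.750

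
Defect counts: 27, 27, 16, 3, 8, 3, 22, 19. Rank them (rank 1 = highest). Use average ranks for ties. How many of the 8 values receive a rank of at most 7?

6

Sorted (descending): 27, 27, 22, 19, 16, 8, 3, 3
The 2 values of 27 occupy positions 1–2 → average rank (1+2)/2 = 1.5.
The 2 values of 3 occupy positions 7–8 → average rank (7+8)/2 = 7.5.
Ranks ≤ 7: {1.5, 1.5, 3, 4, 5, 6} → 6 values.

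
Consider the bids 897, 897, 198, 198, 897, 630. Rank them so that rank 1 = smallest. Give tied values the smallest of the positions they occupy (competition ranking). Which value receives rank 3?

Sorted (ascending): 198, 198, 630, 897, 897, 897
The 2 values of 198 occupy positions 1–2 → each gets rank 1.
The 3 values of 897 occupy positions 4–6 → each gets rank 4.
Rank 3 → value 630.

630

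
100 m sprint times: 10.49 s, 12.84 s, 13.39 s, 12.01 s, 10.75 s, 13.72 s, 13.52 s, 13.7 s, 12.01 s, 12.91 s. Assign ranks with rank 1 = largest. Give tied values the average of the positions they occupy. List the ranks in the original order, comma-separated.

10, 6, 4, 7.5, 9, 1, 3, 2, 7.5, 5

Sorted (descending): 13.72, 13.7, 13.52, 13.39, 12.91, 12.84, 12.01, 12.01, 10.75, 10.49
The 2 values of 12.01 occupy positions 7–8 → average rank (7+8)/2 = 7.5.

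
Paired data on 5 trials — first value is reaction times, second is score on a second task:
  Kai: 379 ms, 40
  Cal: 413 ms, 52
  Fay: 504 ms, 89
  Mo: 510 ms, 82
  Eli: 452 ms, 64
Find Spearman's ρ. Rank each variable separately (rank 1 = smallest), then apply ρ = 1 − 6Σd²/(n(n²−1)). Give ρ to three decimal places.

Ranks of variable 1: 1, 2, 4, 5, 3
Ranks of variable 2: 1, 2, 5, 4, 3
d = r₁ − r₂: 0, 0, -1, 1, 0
d²: 0, 0, 1, 1, 0; Σd² = 2
ρ = 1 − 6·2/(5·24) = 1 − 12/120 = 0.900

0.900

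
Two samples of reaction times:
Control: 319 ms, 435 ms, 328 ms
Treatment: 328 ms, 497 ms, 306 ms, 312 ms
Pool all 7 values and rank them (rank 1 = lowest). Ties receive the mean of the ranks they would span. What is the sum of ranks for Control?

13.5

Sorted (ascending): 306, 312, 319, 328, 328, 435, 497
The 2 values of 328 occupy positions 4–5 → average rank (4+5)/2 = 4.5.
Control values → pooled ranks: 319→3, 435→6, 328→4.5
Rank sum = 3 + 6 + 4.5 = 13.5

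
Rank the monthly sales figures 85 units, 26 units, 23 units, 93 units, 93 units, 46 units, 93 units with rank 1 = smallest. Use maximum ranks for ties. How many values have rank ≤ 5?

Sorted (ascending): 23, 26, 46, 85, 93, 93, 93
The 3 values of 93 occupy positions 5–7 → each gets rank 7.
Ranks ≤ 5: {1, 2, 3, 4} → 4 values.

4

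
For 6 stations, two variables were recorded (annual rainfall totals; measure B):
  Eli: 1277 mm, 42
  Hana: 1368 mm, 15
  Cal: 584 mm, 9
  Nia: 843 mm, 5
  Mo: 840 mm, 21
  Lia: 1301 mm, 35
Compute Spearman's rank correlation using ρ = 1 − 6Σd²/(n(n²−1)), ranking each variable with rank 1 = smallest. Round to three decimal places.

Ranks of variable 1: 4, 6, 1, 3, 2, 5
Ranks of variable 2: 6, 3, 2, 1, 4, 5
d = r₁ − r₂: -2, 3, -1, 2, -2, 0
d²: 4, 9, 1, 4, 4, 0; Σd² = 22
ρ = 1 − 6·22/(6·35) = 1 − 132/210 = 0.371

0.371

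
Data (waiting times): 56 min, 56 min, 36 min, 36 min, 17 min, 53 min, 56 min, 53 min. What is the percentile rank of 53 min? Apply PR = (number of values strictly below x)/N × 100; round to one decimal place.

37.5

N = 8.
Strictly below 53: 3. Equal to 53: 2.
PR = 3/8 × 100 = 37.5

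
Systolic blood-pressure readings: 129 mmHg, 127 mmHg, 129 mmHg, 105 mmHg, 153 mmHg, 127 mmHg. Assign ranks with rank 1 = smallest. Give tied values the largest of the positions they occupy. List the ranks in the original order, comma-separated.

Sorted (ascending): 105, 127, 127, 129, 129, 153
The 2 values of 127 occupy positions 2–3 → each gets rank 3.
The 2 values of 129 occupy positions 4–5 → each gets rank 5.

5, 3, 5, 1, 6, 3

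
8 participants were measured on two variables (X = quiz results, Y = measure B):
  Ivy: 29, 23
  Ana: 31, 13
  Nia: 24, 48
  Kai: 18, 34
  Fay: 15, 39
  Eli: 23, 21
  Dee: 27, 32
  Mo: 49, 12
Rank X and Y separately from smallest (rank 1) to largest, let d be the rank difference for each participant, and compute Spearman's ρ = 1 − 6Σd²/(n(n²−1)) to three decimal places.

-0.738

Ranks of variable 1: 6, 7, 4, 2, 1, 3, 5, 8
Ranks of variable 2: 4, 2, 8, 6, 7, 3, 5, 1
d = r₁ − r₂: 2, 5, -4, -4, -6, 0, 0, 7
d²: 4, 25, 16, 16, 36, 0, 0, 49; Σd² = 146
ρ = 1 − 6·146/(8·63) = 1 − 876/504 = -0.738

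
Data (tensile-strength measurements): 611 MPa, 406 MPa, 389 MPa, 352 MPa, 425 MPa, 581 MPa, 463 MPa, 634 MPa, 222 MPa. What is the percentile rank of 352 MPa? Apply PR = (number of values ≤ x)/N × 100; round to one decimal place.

22.2

N = 9.
Strictly below 352: 1. Equal to 352: 1.
PR = 2/9 × 100 = 22.2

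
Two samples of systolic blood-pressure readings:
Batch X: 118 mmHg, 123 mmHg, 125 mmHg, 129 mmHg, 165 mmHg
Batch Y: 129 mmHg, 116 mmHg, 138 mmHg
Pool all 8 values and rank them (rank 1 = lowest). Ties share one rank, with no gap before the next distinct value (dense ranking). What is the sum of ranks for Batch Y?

12

Sorted (ascending): 116, 118, 123, 125, 129, 129, 138, 165
The 2 values of 129 share dense rank 5.
Remaining distinct values take the next consecutive integers.
Batch Y values → pooled ranks: 129→5, 116→1, 138→6
Rank sum = 5 + 1 + 6 = 12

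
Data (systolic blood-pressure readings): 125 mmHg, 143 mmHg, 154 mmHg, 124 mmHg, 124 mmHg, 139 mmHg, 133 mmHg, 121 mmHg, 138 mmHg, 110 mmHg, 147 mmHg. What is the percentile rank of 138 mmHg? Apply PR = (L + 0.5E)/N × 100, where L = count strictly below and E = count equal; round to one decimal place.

N = 11.
Strictly below 138: 6. Equal to 138: 1.
PR = (6 + 0.5·1)/11 × 100 = 59.1

59.1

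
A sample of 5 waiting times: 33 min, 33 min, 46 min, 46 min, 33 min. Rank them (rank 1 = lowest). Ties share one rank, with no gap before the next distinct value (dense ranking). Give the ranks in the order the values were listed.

1, 1, 2, 2, 1

Sorted (ascending): 33, 33, 33, 46, 46
The 3 values of 33 share dense rank 1.
The 2 values of 46 share dense rank 2.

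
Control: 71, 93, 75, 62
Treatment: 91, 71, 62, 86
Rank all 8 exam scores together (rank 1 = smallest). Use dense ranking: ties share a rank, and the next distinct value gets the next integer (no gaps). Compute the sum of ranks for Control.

Sorted (ascending): 62, 62, 71, 71, 75, 86, 91, 93
The 2 values of 62 share dense rank 1.
The 2 values of 71 share dense rank 2.
Remaining distinct values take the next consecutive integers.
Control values → pooled ranks: 71→2, 93→6, 75→3, 62→1
Rank sum = 2 + 6 + 3 + 1 = 12

12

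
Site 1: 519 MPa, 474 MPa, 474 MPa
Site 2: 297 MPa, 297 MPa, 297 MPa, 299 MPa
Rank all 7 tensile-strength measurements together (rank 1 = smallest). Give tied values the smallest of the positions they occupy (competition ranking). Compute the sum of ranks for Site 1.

Sorted (ascending): 297, 297, 297, 299, 474, 474, 519
The 3 values of 297 occupy positions 1–3 → each gets rank 1.
The 2 values of 474 occupy positions 5–6 → each gets rank 5.
Site 1 values → pooled ranks: 519→7, 474→5, 474→5
Rank sum = 7 + 5 + 5 = 17

17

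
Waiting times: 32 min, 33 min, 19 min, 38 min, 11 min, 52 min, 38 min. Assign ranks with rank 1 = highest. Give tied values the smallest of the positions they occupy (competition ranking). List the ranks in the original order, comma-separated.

5, 4, 6, 2, 7, 1, 2

Sorted (descending): 52, 38, 38, 33, 32, 19, 11
The 2 values of 38 occupy positions 2–3 → each gets rank 2.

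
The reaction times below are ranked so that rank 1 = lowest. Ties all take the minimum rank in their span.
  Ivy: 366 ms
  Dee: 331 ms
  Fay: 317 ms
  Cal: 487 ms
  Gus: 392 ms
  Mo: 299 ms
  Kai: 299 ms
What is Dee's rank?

4

Sorted (ascending): 299, 299, 317, 331, 366, 392, 487
The 2 values of 299 occupy positions 1–2 → each gets rank 1.
Dee has value 331 ms → rank 4.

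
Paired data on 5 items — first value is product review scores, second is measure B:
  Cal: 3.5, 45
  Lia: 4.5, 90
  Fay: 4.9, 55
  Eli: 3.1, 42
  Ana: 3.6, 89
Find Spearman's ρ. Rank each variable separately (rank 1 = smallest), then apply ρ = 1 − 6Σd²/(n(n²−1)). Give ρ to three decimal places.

Ranks of variable 1: 2, 4, 5, 1, 3
Ranks of variable 2: 2, 5, 3, 1, 4
d = r₁ − r₂: 0, -1, 2, 0, -1
d²: 0, 1, 4, 0, 1; Σd² = 6
ρ = 1 − 6·6/(5·24) = 1 − 36/120 = 0.700

0.700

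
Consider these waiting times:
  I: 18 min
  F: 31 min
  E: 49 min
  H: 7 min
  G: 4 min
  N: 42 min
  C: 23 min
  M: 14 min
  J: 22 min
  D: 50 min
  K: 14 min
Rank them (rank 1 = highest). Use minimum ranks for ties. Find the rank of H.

10

Sorted (descending): 50, 49, 42, 31, 23, 22, 18, 14, 14, 7, 4
The 2 values of 14 occupy positions 8–9 → each gets rank 8.
H has value 7 min → rank 10.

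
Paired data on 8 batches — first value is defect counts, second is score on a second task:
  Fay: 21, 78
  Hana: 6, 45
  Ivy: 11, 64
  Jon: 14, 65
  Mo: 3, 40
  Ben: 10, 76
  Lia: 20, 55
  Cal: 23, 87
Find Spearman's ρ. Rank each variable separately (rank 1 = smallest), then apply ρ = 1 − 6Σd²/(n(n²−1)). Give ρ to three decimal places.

0.786

Ranks of variable 1: 7, 2, 4, 5, 1, 3, 6, 8
Ranks of variable 2: 7, 2, 4, 5, 1, 6, 3, 8
d = r₁ − r₂: 0, 0, 0, 0, 0, -3, 3, 0
d²: 0, 0, 0, 0, 0, 9, 9, 0; Σd² = 18
ρ = 1 − 6·18/(8·63) = 1 − 108/504 = 0.786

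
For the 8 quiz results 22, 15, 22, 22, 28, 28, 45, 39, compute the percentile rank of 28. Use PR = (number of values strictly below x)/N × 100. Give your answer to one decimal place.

50.0

N = 8.
Strictly below 28: 4. Equal to 28: 2.
PR = 4/8 × 100 = 50.0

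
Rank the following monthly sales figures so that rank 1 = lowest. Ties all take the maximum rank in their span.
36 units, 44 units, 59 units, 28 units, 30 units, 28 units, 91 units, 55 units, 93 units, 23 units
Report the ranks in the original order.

Sorted (ascending): 23, 28, 28, 30, 36, 44, 55, 59, 91, 93
The 2 values of 28 occupy positions 2–3 → each gets rank 3.

5, 6, 8, 3, 4, 3, 9, 7, 10, 1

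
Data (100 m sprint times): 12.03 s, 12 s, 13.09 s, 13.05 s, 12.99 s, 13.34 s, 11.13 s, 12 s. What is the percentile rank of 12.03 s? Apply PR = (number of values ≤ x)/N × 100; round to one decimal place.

N = 8.
Strictly below 12.03: 3. Equal to 12.03: 1.
PR = 4/8 × 100 = 50.0

50.0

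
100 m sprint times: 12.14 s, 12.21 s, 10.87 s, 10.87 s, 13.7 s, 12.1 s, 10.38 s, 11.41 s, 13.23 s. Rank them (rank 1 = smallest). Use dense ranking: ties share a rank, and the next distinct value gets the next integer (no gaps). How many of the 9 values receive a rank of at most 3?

Sorted (ascending): 10.38, 10.87, 10.87, 11.41, 12.1, 12.14, 12.21, 13.23, 13.7
The 2 values of 10.87 share dense rank 2.
Remaining distinct values take the next consecutive integers.
Ranks ≤ 3: {1, 2, 2, 3} → 4 values.

4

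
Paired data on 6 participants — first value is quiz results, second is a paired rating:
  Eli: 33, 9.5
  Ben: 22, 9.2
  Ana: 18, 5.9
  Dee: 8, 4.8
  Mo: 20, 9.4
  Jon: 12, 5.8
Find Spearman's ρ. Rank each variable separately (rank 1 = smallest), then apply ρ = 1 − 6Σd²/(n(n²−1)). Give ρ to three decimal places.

0.943

Ranks of variable 1: 6, 5, 3, 1, 4, 2
Ranks of variable 2: 6, 4, 3, 1, 5, 2
d = r₁ − r₂: 0, 1, 0, 0, -1, 0
d²: 0, 1, 0, 0, 1, 0; Σd² = 2
ρ = 1 − 6·2/(6·35) = 1 − 12/210 = 0.943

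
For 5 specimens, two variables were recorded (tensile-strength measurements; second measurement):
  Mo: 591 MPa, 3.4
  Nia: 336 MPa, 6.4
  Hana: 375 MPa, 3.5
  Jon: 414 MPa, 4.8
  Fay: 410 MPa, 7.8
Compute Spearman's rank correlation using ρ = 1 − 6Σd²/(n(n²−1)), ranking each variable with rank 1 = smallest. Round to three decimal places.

-0.500

Ranks of variable 1: 5, 1, 2, 4, 3
Ranks of variable 2: 1, 4, 2, 3, 5
d = r₁ − r₂: 4, -3, 0, 1, -2
d²: 16, 9, 0, 1, 4; Σd² = 30
ρ = 1 − 6·30/(5·24) = 1 − 180/120 = -0.500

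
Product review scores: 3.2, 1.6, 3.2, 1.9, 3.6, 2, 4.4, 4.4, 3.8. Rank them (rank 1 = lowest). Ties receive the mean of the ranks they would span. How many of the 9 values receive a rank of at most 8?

Sorted (ascending): 1.6, 1.9, 2, 3.2, 3.2, 3.6, 3.8, 4.4, 4.4
The 2 values of 3.2 occupy positions 4–5 → average rank (4+5)/2 = 4.5.
The 2 values of 4.4 occupy positions 8–9 → average rank (8+9)/2 = 8.5.
Ranks ≤ 8: {1, 2, 3, 4.5, 4.5, 6, 7} → 7 values.

7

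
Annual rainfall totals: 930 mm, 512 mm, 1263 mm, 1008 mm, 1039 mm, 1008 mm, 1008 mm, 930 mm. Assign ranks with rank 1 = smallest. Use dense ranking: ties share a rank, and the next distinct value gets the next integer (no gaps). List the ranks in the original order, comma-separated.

2, 1, 5, 3, 4, 3, 3, 2

Sorted (ascending): 512, 930, 930, 1008, 1008, 1008, 1039, 1263
The 2 values of 930 share dense rank 2.
The 3 values of 1008 share dense rank 3.
Remaining distinct values take the next consecutive integers.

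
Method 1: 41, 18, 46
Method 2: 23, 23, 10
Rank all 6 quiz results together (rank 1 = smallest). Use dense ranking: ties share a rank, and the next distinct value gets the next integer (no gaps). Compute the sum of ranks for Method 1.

Sorted (ascending): 10, 18, 23, 23, 41, 46
The 2 values of 23 share dense rank 3.
Remaining distinct values take the next consecutive integers.
Method 1 values → pooled ranks: 41→4, 18→2, 46→5
Rank sum = 4 + 2 + 5 = 11

11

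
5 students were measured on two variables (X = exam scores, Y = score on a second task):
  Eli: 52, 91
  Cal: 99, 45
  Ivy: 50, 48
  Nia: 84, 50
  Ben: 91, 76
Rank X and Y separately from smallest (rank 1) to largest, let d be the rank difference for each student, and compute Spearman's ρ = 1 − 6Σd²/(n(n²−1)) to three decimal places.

-0.300

Ranks of variable 1: 2, 5, 1, 3, 4
Ranks of variable 2: 5, 1, 2, 3, 4
d = r₁ − r₂: -3, 4, -1, 0, 0
d²: 9, 16, 1, 0, 0; Σd² = 26
ρ = 1 − 6·26/(5·24) = 1 − 156/120 = -0.300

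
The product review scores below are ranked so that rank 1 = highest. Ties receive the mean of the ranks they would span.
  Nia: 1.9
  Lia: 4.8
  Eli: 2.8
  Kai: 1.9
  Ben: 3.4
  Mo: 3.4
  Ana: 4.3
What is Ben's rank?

Sorted (descending): 4.8, 4.3, 3.4, 3.4, 2.8, 1.9, 1.9
The 2 values of 3.4 occupy positions 3–4 → average rank (3+4)/2 = 3.5.
The 2 values of 1.9 occupy positions 6–7 → average rank (6+7)/2 = 6.5.
Ben has value 3.4 → rank 3.5.

3.5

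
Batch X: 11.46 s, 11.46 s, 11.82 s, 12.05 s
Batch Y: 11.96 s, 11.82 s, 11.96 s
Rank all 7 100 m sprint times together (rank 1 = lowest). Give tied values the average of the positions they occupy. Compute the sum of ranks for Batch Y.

14.5

Sorted (ascending): 11.46, 11.46, 11.82, 11.82, 11.96, 11.96, 12.05
The 2 values of 11.46 occupy positions 1–2 → average rank (1+2)/2 = 1.5.
The 2 values of 11.82 occupy positions 3–4 → average rank (3+4)/2 = 3.5.
The 2 values of 11.96 occupy positions 5–6 → average rank (5+6)/2 = 5.5.
Batch Y values → pooled ranks: 11.96→5.5, 11.82→3.5, 11.96→5.5
Rank sum = 5.5 + 3.5 + 5.5 = 14.5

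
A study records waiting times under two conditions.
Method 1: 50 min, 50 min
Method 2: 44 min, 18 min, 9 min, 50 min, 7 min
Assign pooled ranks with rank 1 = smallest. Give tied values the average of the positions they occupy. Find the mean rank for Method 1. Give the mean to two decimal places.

6.00

Sorted (ascending): 7, 9, 18, 44, 50, 50, 50
The 3 values of 50 occupy positions 5–7 → average rank 6.
Method 1 values → pooled ranks: 50→6, 50→6
Mean rank = (6 + 6) / 2 = 6.00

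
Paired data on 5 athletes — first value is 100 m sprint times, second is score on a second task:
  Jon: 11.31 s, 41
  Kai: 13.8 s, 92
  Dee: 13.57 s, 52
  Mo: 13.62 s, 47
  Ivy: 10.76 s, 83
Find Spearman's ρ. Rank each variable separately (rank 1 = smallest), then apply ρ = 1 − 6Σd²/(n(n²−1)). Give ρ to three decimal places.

0.300

Ranks of variable 1: 2, 5, 3, 4, 1
Ranks of variable 2: 1, 5, 3, 2, 4
d = r₁ − r₂: 1, 0, 0, 2, -3
d²: 1, 0, 0, 4, 9; Σd² = 14
ρ = 1 − 6·14/(5·24) = 1 − 84/120 = 0.300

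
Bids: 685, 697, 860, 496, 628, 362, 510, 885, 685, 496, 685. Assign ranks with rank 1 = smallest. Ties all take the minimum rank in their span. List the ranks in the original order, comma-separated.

Sorted (ascending): 362, 496, 496, 510, 628, 685, 685, 685, 697, 860, 885
The 2 values of 496 occupy positions 2–3 → each gets rank 2.
The 3 values of 685 occupy positions 6–8 → each gets rank 6.

6, 9, 10, 2, 5, 1, 4, 11, 6, 2, 6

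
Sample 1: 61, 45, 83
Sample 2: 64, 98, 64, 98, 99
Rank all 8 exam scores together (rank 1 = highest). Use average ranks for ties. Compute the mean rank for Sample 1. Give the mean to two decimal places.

Sorted (descending): 99, 98, 98, 83, 64, 64, 61, 45
The 2 values of 98 occupy positions 2–3 → average rank (2+3)/2 = 2.5.
The 2 values of 64 occupy positions 5–6 → average rank (5+6)/2 = 5.5.
Sample 1 values → pooled ranks: 61→7, 45→8, 83→4
Mean rank = (7 + 8 + 4) / 3 = 6.33

6.33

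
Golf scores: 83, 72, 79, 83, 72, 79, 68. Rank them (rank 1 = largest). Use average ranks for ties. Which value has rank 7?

Sorted (descending): 83, 83, 79, 79, 72, 72, 68
The 2 values of 83 occupy positions 1–2 → average rank (1+2)/2 = 1.5.
The 2 values of 79 occupy positions 3–4 → average rank (3+4)/2 = 3.5.
The 2 values of 72 occupy positions 5–6 → average rank (5+6)/2 = 5.5.
Rank 7 → value 68.

68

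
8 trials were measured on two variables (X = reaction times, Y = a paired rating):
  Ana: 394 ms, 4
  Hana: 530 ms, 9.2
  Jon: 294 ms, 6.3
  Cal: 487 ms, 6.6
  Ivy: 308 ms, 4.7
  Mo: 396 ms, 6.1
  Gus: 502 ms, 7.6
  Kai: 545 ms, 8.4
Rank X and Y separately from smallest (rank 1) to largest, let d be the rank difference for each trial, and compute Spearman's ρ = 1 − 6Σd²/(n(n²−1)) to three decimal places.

0.810

Ranks of variable 1: 3, 7, 1, 5, 2, 4, 6, 8
Ranks of variable 2: 1, 8, 4, 5, 2, 3, 6, 7
d = r₁ − r₂: 2, -1, -3, 0, 0, 1, 0, 1
d²: 4, 1, 9, 0, 0, 1, 0, 1; Σd² = 16
ρ = 1 − 6·16/(8·63) = 1 − 96/504 = 0.810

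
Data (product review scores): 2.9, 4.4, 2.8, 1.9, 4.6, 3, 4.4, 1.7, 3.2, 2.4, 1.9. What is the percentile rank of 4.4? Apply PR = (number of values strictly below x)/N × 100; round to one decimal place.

72.7

N = 11.
Strictly below 4.4: 8. Equal to 4.4: 2.
PR = 8/11 × 100 = 72.7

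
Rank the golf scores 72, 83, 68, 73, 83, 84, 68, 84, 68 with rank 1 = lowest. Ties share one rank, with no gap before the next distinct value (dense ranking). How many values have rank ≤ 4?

7

Sorted (ascending): 68, 68, 68, 72, 73, 83, 83, 84, 84
The 3 values of 68 share dense rank 1.
The 2 values of 83 share dense rank 4.
The 2 values of 84 share dense rank 5.
Remaining distinct values take the next consecutive integers.
Ranks ≤ 4: {1, 1, 1, 2, 3, 4, 4} → 7 values.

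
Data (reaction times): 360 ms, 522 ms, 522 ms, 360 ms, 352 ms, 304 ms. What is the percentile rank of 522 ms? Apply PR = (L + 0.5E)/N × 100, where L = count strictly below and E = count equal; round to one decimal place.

N = 6.
Strictly below 522: 4. Equal to 522: 2.
PR = (4 + 0.5·2)/6 × 100 = 83.3

83.3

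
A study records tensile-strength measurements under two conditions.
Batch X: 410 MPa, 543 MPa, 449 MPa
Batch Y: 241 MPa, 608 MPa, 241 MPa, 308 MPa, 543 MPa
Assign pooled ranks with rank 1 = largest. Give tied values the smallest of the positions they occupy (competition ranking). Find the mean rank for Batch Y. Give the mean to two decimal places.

4.60

Sorted (descending): 608, 543, 543, 449, 410, 308, 241, 241
The 2 values of 543 occupy positions 2–3 → each gets rank 2.
The 2 values of 241 occupy positions 7–8 → each gets rank 7.
Batch Y values → pooled ranks: 241→7, 608→1, 241→7, 308→6, 543→2
Mean rank = (7 + 1 + 7 + 6 + 2) / 5 = 4.60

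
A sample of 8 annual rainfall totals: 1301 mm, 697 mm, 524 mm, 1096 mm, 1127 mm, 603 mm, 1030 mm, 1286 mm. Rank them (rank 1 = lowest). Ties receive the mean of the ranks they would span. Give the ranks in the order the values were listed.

Sorted (ascending): 524, 603, 697, 1030, 1096, 1127, 1286, 1301
No ties — each value takes its position as its rank.

8, 3, 1, 5, 6, 2, 4, 7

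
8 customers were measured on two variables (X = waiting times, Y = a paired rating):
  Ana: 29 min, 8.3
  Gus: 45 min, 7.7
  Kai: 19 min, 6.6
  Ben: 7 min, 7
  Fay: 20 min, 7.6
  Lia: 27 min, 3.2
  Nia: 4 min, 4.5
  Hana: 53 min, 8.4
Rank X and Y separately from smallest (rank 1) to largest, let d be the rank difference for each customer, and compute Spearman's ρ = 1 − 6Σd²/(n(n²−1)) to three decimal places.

Ranks of variable 1: 6, 7, 3, 2, 4, 5, 1, 8
Ranks of variable 2: 7, 6, 3, 4, 5, 1, 2, 8
d = r₁ − r₂: -1, 1, 0, -2, -1, 4, -1, 0
d²: 1, 1, 0, 4, 1, 16, 1, 0; Σd² = 24
ρ = 1 − 6·24/(8·63) = 1 − 144/504 = 0.714

0.714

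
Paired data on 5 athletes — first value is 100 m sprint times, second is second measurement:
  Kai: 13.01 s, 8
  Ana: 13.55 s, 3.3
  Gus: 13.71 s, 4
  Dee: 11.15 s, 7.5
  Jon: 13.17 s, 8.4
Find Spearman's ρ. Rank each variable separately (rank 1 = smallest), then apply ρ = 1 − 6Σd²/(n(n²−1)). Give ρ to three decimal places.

-0.500

Ranks of variable 1: 2, 4, 5, 1, 3
Ranks of variable 2: 4, 1, 2, 3, 5
d = r₁ − r₂: -2, 3, 3, -2, -2
d²: 4, 9, 9, 4, 4; Σd² = 30
ρ = 1 − 6·30/(5·24) = 1 − 180/120 = -0.500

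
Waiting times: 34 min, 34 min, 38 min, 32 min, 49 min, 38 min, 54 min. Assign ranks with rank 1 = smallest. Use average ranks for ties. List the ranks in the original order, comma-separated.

Sorted (ascending): 32, 34, 34, 38, 38, 49, 54
The 2 values of 34 occupy positions 2–3 → average rank (2+3)/2 = 2.5.
The 2 values of 38 occupy positions 4–5 → average rank (4+5)/2 = 4.5.

2.5, 2.5, 4.5, 1, 6, 4.5, 7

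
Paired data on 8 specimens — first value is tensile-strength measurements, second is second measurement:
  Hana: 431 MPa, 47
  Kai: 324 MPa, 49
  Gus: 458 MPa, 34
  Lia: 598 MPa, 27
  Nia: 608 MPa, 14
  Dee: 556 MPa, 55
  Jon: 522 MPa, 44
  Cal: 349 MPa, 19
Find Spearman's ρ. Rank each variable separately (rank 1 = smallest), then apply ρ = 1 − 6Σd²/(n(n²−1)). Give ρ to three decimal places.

Ranks of variable 1: 3, 1, 4, 7, 8, 6, 5, 2
Ranks of variable 2: 6, 7, 4, 3, 1, 8, 5, 2
d = r₁ − r₂: -3, -6, 0, 4, 7, -2, 0, 0
d²: 9, 36, 0, 16, 49, 4, 0, 0; Σd² = 114
ρ = 1 − 6·114/(8·63) = 1 − 684/504 = -0.357

-0.357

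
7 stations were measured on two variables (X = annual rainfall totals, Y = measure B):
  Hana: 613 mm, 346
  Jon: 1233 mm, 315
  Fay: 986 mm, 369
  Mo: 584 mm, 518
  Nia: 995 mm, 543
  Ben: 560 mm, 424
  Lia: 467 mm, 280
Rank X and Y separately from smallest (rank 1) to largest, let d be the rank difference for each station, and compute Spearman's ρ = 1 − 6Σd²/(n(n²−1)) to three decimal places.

0.179

Ranks of variable 1: 4, 7, 5, 3, 6, 2, 1
Ranks of variable 2: 3, 2, 4, 6, 7, 5, 1
d = r₁ − r₂: 1, 5, 1, -3, -1, -3, 0
d²: 1, 25, 1, 9, 1, 9, 0; Σd² = 46
ρ = 1 − 6·46/(7·48) = 1 − 276/336 = 0.179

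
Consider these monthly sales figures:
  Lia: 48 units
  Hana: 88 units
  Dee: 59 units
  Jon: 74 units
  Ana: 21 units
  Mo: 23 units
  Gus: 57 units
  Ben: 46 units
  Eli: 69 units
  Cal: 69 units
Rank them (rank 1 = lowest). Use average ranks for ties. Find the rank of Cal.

Sorted (ascending): 21, 23, 46, 48, 57, 59, 69, 69, 74, 88
The 2 values of 69 occupy positions 7–8 → average rank (7+8)/2 = 7.5.
Cal has value 69 units → rank 7.5.

7.5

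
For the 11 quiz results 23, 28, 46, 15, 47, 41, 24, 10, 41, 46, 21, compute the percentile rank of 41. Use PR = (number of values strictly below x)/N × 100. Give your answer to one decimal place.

54.5

N = 11.
Strictly below 41: 6. Equal to 41: 2.
PR = 6/11 × 100 = 54.5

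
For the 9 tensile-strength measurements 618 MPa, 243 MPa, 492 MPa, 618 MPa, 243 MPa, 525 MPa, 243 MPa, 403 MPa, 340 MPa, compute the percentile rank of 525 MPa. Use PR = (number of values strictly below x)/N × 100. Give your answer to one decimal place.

N = 9.
Strictly below 525: 6. Equal to 525: 1.
PR = 6/9 × 100 = 66.7

66.7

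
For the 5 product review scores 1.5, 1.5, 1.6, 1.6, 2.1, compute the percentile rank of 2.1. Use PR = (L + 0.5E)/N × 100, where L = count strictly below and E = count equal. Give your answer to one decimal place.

90.0

N = 5.
Strictly below 2.1: 4. Equal to 2.1: 1.
PR = (4 + 0.5·1)/5 × 100 = 90.0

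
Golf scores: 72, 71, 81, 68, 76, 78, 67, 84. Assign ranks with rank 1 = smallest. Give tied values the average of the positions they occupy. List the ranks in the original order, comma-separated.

Sorted (ascending): 67, 68, 71, 72, 76, 78, 81, 84
No ties — each value takes its position as its rank.

4, 3, 7, 2, 5, 6, 1, 8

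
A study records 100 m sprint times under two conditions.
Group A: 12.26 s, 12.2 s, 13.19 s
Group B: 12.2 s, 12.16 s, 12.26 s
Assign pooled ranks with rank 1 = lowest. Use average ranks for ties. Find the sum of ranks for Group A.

Sorted (ascending): 12.16, 12.2, 12.2, 12.26, 12.26, 13.19
The 2 values of 12.2 occupy positions 2–3 → average rank (2+3)/2 = 2.5.
The 2 values of 12.26 occupy positions 4–5 → average rank (4+5)/2 = 4.5.
Group A values → pooled ranks: 12.26→4.5, 12.2→2.5, 13.19→6
Rank sum = 4.5 + 2.5 + 6 = 13

13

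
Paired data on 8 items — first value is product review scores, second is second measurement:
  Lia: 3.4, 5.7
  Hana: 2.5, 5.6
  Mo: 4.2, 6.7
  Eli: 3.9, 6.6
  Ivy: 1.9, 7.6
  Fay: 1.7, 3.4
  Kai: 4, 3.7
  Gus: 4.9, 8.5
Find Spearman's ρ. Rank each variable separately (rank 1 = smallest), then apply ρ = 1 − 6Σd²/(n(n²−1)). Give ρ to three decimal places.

Ranks of variable 1: 4, 3, 7, 5, 2, 1, 6, 8
Ranks of variable 2: 4, 3, 6, 5, 7, 1, 2, 8
d = r₁ − r₂: 0, 0, 1, 0, -5, 0, 4, 0
d²: 0, 0, 1, 0, 25, 0, 16, 0; Σd² = 42
ρ = 1 − 6·42/(8·63) = 1 − 252/504 = 0.500

0.500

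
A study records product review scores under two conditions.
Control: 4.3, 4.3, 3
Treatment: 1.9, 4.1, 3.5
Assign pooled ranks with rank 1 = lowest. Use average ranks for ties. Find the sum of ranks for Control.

Sorted (ascending): 1.9, 3, 3.5, 4.1, 4.3, 4.3
The 2 values of 4.3 occupy positions 5–6 → average rank (5+6)/2 = 5.5.
Control values → pooled ranks: 4.3→5.5, 4.3→5.5, 3→2
Rank sum = 5.5 + 5.5 + 2 = 13

13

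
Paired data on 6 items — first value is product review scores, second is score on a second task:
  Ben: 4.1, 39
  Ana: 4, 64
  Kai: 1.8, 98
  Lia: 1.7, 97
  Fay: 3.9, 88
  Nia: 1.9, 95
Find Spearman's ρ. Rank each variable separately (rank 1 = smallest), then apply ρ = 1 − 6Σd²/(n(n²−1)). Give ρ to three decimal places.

Ranks of variable 1: 6, 5, 2, 1, 4, 3
Ranks of variable 2: 1, 2, 6, 5, 3, 4
d = r₁ − r₂: 5, 3, -4, -4, 1, -1
d²: 25, 9, 16, 16, 1, 1; Σd² = 68
ρ = 1 − 6·68/(6·35) = 1 − 408/210 = -0.943

-0.943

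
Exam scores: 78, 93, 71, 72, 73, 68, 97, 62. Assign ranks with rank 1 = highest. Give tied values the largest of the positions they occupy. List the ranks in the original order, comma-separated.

3, 2, 6, 5, 4, 7, 1, 8

Sorted (descending): 97, 93, 78, 73, 72, 71, 68, 62
No ties — each value takes its position as its rank.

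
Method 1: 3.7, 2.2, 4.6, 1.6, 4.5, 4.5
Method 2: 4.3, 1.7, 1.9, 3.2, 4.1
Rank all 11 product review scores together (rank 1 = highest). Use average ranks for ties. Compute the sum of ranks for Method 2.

Sorted (descending): 4.6, 4.5, 4.5, 4.3, 4.1, 3.7, 3.2, 2.2, 1.9, 1.7, 1.6
The 2 values of 4.5 occupy positions 2–3 → average rank (2+3)/2 = 2.5.
Method 2 values → pooled ranks: 4.3→4, 1.7→10, 1.9→9, 3.2→7, 4.1→5
Rank sum = 4 + 10 + 9 + 7 + 5 = 35

35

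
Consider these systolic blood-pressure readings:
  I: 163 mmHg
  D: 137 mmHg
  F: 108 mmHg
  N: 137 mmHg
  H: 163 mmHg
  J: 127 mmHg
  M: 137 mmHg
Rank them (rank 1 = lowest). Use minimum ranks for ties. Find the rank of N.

3

Sorted (ascending): 108, 127, 137, 137, 137, 163, 163
The 3 values of 137 occupy positions 3–5 → each gets rank 3.
The 2 values of 163 occupy positions 6–7 → each gets rank 6.
N has value 137 mmHg → rank 3.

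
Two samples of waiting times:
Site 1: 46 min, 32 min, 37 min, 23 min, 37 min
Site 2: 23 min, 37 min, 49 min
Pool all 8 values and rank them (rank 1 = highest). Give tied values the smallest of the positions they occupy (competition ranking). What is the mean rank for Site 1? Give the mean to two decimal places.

Sorted (descending): 49, 46, 37, 37, 37, 32, 23, 23
The 3 values of 37 occupy positions 3–5 → each gets rank 3.
The 2 values of 23 occupy positions 7–8 → each gets rank 7.
Site 1 values → pooled ranks: 46→2, 32→6, 37→3, 23→7, 37→3
Mean rank = (2 + 6 + 3 + 7 + 3) / 5 = 4.20

4.20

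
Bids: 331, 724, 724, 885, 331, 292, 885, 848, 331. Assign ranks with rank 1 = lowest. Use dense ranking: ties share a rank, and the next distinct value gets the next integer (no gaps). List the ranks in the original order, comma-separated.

2, 3, 3, 5, 2, 1, 5, 4, 2

Sorted (ascending): 292, 331, 331, 331, 724, 724, 848, 885, 885
The 3 values of 331 share dense rank 2.
The 2 values of 724 share dense rank 3.
The 2 values of 885 share dense rank 5.
Remaining distinct values take the next consecutive integers.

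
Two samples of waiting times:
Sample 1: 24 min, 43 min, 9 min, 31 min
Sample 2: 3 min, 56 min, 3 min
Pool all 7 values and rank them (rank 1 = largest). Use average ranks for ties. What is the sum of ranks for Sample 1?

Sorted (descending): 56, 43, 31, 24, 9, 3, 3
The 2 values of 3 occupy positions 6–7 → average rank (6+7)/2 = 6.5.
Sample 1 values → pooled ranks: 24→4, 43→2, 9→5, 31→3
Rank sum = 4 + 2 + 5 + 3 = 14

14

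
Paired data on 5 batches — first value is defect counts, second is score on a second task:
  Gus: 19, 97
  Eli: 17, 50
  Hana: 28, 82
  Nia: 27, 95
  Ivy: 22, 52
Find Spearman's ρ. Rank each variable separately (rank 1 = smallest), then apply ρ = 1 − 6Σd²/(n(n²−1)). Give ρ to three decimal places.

Ranks of variable 1: 2, 1, 5, 4, 3
Ranks of variable 2: 5, 1, 3, 4, 2
d = r₁ − r₂: -3, 0, 2, 0, 1
d²: 9, 0, 4, 0, 1; Σd² = 14
ρ = 1 − 6·14/(5·24) = 1 − 84/120 = 0.300

0.300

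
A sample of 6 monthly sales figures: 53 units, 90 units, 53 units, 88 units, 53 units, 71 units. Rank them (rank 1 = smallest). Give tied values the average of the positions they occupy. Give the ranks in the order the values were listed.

2, 6, 2, 5, 2, 4

Sorted (ascending): 53, 53, 53, 71, 88, 90
The 3 values of 53 occupy positions 1–3 → average rank 2.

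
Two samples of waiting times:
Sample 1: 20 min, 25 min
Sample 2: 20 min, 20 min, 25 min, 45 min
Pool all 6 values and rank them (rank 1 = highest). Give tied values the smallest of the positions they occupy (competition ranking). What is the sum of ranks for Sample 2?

Sorted (descending): 45, 25, 25, 20, 20, 20
The 2 values of 25 occupy positions 2–3 → each gets rank 2.
The 3 values of 20 occupy positions 4–6 → each gets rank 4.
Sample 2 values → pooled ranks: 20→4, 20→4, 25→2, 45→1
Rank sum = 4 + 4 + 2 + 1 = 11

11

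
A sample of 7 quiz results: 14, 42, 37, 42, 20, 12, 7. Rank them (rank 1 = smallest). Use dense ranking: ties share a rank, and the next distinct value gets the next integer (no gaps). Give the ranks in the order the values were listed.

Sorted (ascending): 7, 12, 14, 20, 37, 42, 42
The 2 values of 42 share dense rank 6.
Remaining distinct values take the next consecutive integers.

3, 6, 5, 6, 4, 2, 1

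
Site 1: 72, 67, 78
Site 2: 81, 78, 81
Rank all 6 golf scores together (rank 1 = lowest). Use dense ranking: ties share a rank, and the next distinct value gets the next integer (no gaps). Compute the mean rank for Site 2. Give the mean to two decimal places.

Sorted (ascending): 67, 72, 78, 78, 81, 81
The 2 values of 78 share dense rank 3.
The 2 values of 81 share dense rank 4.
Remaining distinct values take the next consecutive integers.
Site 2 values → pooled ranks: 81→4, 78→3, 81→4
Mean rank = (4 + 3 + 4) / 3 = 3.67

3.67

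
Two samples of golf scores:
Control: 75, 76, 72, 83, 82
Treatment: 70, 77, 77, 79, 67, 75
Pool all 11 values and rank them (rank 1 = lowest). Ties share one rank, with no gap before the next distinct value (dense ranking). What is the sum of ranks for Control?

Sorted (ascending): 67, 70, 72, 75, 75, 76, 77, 77, 79, 82, 83
The 2 values of 75 share dense rank 4.
The 2 values of 77 share dense rank 6.
Remaining distinct values take the next consecutive integers.
Control values → pooled ranks: 75→4, 76→5, 72→3, 83→9, 82→8
Rank sum = 4 + 5 + 3 + 9 + 8 = 29

29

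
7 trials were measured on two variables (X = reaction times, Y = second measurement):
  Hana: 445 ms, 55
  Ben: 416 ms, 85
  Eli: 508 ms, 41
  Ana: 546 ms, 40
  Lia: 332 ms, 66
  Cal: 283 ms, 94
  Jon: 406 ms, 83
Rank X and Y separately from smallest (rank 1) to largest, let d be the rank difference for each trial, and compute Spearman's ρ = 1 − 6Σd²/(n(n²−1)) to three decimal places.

Ranks of variable 1: 5, 4, 6, 7, 2, 1, 3
Ranks of variable 2: 3, 6, 2, 1, 4, 7, 5
d = r₁ − r₂: 2, -2, 4, 6, -2, -6, -2
d²: 4, 4, 16, 36, 4, 36, 4; Σd² = 104
ρ = 1 − 6·104/(7·48) = 1 − 624/336 = -0.857

-0.857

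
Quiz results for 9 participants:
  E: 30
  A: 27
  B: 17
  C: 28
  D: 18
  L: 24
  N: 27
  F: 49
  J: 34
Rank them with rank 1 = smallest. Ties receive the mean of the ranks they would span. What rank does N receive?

Sorted (ascending): 17, 18, 24, 27, 27, 28, 30, 34, 49
The 2 values of 27 occupy positions 4–5 → average rank (4+5)/2 = 4.5.
N has value 27 → rank 4.5.

4.5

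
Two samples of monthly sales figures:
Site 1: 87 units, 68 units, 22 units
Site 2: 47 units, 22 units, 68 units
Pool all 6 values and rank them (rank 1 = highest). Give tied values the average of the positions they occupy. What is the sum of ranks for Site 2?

Sorted (descending): 87, 68, 68, 47, 22, 22
The 2 values of 68 occupy positions 2–3 → average rank (2+3)/2 = 2.5.
The 2 values of 22 occupy positions 5–6 → average rank (5+6)/2 = 5.5.
Site 2 values → pooled ranks: 47→4, 22→5.5, 68→2.5
Rank sum = 4 + 5.5 + 2.5 = 12

12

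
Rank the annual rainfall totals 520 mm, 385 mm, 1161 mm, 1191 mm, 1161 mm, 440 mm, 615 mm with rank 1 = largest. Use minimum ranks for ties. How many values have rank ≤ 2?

Sorted (descending): 1191, 1161, 1161, 615, 520, 440, 385
The 2 values of 1161 occupy positions 2–3 → each gets rank 2.
Ranks ≤ 2: {1, 2, 2} → 3 values.

3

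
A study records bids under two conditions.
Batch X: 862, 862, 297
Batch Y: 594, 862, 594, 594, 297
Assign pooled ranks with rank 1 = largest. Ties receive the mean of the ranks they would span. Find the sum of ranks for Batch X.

Sorted (descending): 862, 862, 862, 594, 594, 594, 297, 297
The 3 values of 862 occupy positions 1–3 → average rank 2.
The 3 values of 594 occupy positions 4–6 → average rank 5.
The 2 values of 297 occupy positions 7–8 → average rank (7+8)/2 = 7.5.
Batch X values → pooled ranks: 862→2, 862→2, 297→7.5
Rank sum = 2 + 2 + 7.5 = 11.5

11.5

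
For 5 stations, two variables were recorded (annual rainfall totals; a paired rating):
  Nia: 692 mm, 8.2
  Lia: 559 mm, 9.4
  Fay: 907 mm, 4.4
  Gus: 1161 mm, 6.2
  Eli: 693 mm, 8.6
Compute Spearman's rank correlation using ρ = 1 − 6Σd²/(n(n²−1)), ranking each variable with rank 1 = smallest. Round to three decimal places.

-0.800

Ranks of variable 1: 2, 1, 4, 5, 3
Ranks of variable 2: 3, 5, 1, 2, 4
d = r₁ − r₂: -1, -4, 3, 3, -1
d²: 1, 16, 9, 9, 1; Σd² = 36
ρ = 1 − 6·36/(5·24) = 1 − 216/120 = -0.800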